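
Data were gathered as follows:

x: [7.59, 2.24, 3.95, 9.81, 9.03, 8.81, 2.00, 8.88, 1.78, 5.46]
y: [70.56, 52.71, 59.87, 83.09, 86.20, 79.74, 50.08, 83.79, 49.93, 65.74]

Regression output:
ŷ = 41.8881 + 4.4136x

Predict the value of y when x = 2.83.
ŷ = 54.3786

x = 2.83 lies inside the observed range [1.78, 9.81], so the fitted equation applies directly:

ŷ = 41.8881 + 4.4136 × 2.83
ŷ = 41.8881 + 12.4905
ŷ = 54.3786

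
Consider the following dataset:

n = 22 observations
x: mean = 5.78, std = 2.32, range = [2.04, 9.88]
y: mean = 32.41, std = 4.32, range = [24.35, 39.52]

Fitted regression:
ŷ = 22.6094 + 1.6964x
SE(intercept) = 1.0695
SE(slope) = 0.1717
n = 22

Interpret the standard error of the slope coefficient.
The slope 1.6964 is pinned down to within about ±0.1717 (one SE) by these data — relative uncertainty 10.1%, i.e. precise.

What SE measures:
- The standard error quantifies the sampling variability of the coefficient estimate
- It is the estimated standard deviation of β̂₁ across hypothetical repeated samples of the same size
- Smaller SE → more precise estimate

Relative precision:
- SE / |β̂₁| = 0.1717 / 1.6964 = 10.1%
- Rule of thumb (under 20%: precise; 20% to under 50%: moderately precise; 50% or more: imprecise) → precise

Rough 95% range (±2 SE): 1.6964 ± 0.3434 → (1.3530, 2.0398).

What drives SE(β̂₁): larger n (here n = 22) → smaller SE.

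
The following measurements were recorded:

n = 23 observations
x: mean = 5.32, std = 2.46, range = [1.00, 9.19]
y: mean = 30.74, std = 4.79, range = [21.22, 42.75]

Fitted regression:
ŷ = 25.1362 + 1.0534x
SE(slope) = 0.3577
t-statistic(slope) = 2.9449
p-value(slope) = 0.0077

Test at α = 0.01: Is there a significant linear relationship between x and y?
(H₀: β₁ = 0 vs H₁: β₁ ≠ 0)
p-value = 0.0077 < α = 0.01, so we reject H₀. The relationship is significant.

Hypothesis test for the slope coefficient:

H₀: β₁ = 0 (no linear relationship)
H₁: β₁ ≠ 0 (linear relationship exists)

Test statistic: t = β̂₁ / SE(β̂₁) = 1.0534 / 0.3577 = 2.9449

The p-value (0.0077) is the probability, under H₀, of a t-statistic at least as extreme as |t| = 2.9449 (two-sided, df = n − 2 = 21).

Decision rule: reject H₀ if p-value < α.
p-value = 0.0077 < α = 0.01 → reject H₀.

There is sufficient evidence at the 1% significance level to conclude that a linear relationship exists between x and y.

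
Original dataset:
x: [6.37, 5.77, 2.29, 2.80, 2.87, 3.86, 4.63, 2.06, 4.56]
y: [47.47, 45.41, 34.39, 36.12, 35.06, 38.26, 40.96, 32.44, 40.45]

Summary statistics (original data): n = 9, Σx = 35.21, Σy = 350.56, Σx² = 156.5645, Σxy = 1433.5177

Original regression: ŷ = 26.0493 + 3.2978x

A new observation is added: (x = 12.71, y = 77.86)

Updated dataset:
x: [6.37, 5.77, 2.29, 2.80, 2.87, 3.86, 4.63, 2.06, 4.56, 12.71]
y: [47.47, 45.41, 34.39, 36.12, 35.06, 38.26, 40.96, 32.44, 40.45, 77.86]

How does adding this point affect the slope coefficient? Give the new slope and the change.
New slope β₁ = 4.1834 versus 3.2978 before: a change of +0.8856 (+26.9%).

x = 12.71 lies well outside the original x-range [2.06, 6.37] (x̄ ≈ 3.91), so this observation has high leverage and can move the slope substantially.

Step 1: Update the sums with the new point (n goes from 9 to 10)
Σx  = 35.21 + 12.71 = 47.92
Σy  = 350.56 + 77.86 = 428.42
Σx² = 156.5645 + 12.71² = 156.5645 + 161.5441 = 318.1086
Σxy = 1433.5177 + 12.71×77.86 = 1433.5177 + 989.6006 = 2423.1183

Step 2: Recompute the slope with b₁ = (nΣxy − ΣxΣy) / (nΣx² − (Σx)²)
Numerator   = 10×2423.1183 − 47.92×428.42 = 24231.1830 − 20529.8864 = 3701.2966
Denominator = 10×318.1086 − 47.92² = 3181.0860 − 2296.3264 = 884.7596
b₁(new) = 3701.2966 / 884.7596 = 4.1834

(Same formula on the original sums: (9×1433.5177 − 35.21×350.56) / (9×156.5645 − 35.21²) = 558.4417 / 169.3364 = 3.2978, matching the given fit.)

Step 3: Change in slope
Δβ₁ = 4.1834 − 3.2978 = +0.8856
Relative change = +0.8856 / 3.2978 × 100% = +26.9%
→ the slope increases when the point is added.

Because the point sits above the extension of the original line at a high-leverage x, it tilts the fit up.
In practice: check such a point for data-entry or measurement error; investigate whether it comes from the same population as the rest of the sample.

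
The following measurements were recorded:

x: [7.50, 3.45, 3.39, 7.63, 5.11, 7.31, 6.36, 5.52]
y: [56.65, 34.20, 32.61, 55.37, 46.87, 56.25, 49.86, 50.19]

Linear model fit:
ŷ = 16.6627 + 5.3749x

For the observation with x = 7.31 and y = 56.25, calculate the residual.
Residual = 0.2968

The residual is the difference between the actual value and the predicted value:

Residual = y - ŷ

Step 1: Calculate predicted value
ŷ = 16.6627 + 5.3749 × 7.31
ŷ = 55.9532

Step 2: Calculate residual
Residual = 56.25 - 55.9532
Residual = 0.2968

The residual is positive, so the observed y = 56.25 sits above the regression line (the line underestimates it by 0.2968).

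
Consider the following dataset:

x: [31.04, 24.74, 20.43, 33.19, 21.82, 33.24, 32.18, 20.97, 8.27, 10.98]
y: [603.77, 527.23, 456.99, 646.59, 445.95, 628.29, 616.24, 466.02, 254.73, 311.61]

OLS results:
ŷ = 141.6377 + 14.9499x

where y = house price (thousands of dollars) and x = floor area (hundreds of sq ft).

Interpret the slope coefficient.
On average, house price is about 14.9499 thousand dollars higher for every extra hundred sq ft of floor area.

The slope β₁ = 14.9499 gives the rate at which the fitted house price changes with floor area.

Interpretation:
- Floor area up by 1 hundred sq ft → predicted house price increases by 14.9499 thousand dollars
- The effect is assumed constant over the observed range of x (linearity)
- The sign (+) gives the direction; the magnitude 14.9499 gives the size of the effect per hundred sq ft

The intercept β₀ = 141.6377 is the predicted house price when floor area = 0; since the smallest observed x is 8.27, this is an extrapolation and mainly anchors the line.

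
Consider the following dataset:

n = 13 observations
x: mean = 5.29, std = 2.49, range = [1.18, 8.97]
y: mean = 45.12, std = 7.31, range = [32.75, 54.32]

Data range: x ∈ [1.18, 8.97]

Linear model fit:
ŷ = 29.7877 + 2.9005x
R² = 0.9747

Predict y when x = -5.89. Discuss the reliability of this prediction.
The equation gives ŷ = 12.7038; however x = -5.89 is 7.07 units below the observed range, so this extrapolated value should not be trusted.

Prediction calculation:
ŷ = 29.7877 + 2.9005 × (-5.89)
ŷ = 12.7038

Reliability:
- Data range: x ∈ [1.18, 8.97]
- Prediction point: x = -5.89 is 7.07 units below the observed range → this is EXTRAPOLATION, not interpolation

Why that matters here:
- R² describes fit only over the sampled x values; it says nothing about behaviour beyond them
- The linear relationship may not hold outside the observed range

Report the number if required, but flag clearly that it is an extrapolation.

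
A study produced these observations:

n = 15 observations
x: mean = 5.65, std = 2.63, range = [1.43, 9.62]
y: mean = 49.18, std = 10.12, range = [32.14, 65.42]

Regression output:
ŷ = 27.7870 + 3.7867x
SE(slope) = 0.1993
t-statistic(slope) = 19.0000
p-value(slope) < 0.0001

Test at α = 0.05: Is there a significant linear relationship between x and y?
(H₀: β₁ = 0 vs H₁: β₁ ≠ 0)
Since p-value < 0.0001 < α = 0.05, reject H₀ — the slope is significantly different from 0.

Hypothesis test for the slope coefficient:

H₀: β₁ = 0 (no linear relationship)
H₁: β₁ ≠ 0 (linear relationship exists)

Test statistic: t = β̂₁ / SE(β̂₁) = 3.7867 / 0.1993 = 19.0000

p < 0.0001: how often a slope estimate this far from 0 (in SE units) would arise by chance if β₁ were truly 0.

Decision rule: reject H₀ if p-value < α.
p-value < 0.0001 < α = 0.05 → reject H₀.

Conclusion: the linear association between x and y is significant at the 5% level.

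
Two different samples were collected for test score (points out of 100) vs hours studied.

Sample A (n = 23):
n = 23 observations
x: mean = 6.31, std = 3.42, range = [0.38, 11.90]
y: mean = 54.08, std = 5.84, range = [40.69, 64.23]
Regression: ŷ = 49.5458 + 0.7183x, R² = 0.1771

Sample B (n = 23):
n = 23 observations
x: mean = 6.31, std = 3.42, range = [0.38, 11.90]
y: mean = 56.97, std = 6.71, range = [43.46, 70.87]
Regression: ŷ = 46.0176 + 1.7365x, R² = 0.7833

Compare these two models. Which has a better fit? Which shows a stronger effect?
Model B has the better fit (R² = 0.7833 vs 0.1771). Model B shows the stronger effect (|β₁| = 1.7365 vs 0.7183).

Model Comparison:

Goodness of fit (R²):
- Model A: R² = 0.1771 → 17.71% of variance in test score explained
- Model B: R² = 0.7833 → 78.33% of variance in test score explained
- 0.7833 > 0.1771 → Model B has the better fit

Strength of effect — compare |β₁|:
- Model A: β₁ = 0.7183 → predicted test score rises 0.7183 points per additional hour of study time
- Model B: β₁ = 1.7365 → predicted test score rises 1.7365 points per additional hour of study time
- |0.7183| < |1.7365| → Model B shows the stronger marginal effect

Notes:
- A better fit (higher R²) doesn't necessarily mean a more important relationship.
- R² measures how tightly points cluster around the line; β₁ measures how steep the line is — they answer different questions.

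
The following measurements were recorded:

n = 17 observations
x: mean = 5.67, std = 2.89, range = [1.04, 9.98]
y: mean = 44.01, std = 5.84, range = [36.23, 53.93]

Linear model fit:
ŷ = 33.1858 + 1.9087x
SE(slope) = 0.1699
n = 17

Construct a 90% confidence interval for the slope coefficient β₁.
The 90% CI for β₁ is (1.6108, 2.2066)

Confidence interval for the slope:

The 90% CI for β₁ is: β̂₁ ± t*(α/2, n-2) × SE(β̂₁)

Step 1: Find critical t-value
- Confidence level = 0.9
- Degrees of freedom = n - 2 = 17 - 2 = 15
- t*(α/2, 15) = 1.7531

Step 2: Calculate margin of error
Margin = 1.7531 × 0.1699 = 0.2979

Step 3: Construct interval
CI = 1.9087 ± 0.2979
CI = (1.6108, 2.2066)

Interpretation: intervals built this way capture the true β₁ in 90% of repeated samples; here the plausible range for the per-unit effect of x on y is 1.6108 to 2.2066.
Since 0 is outside the interval, a two-sided test at α = 0.10 would reject H₀: β₁ = 0.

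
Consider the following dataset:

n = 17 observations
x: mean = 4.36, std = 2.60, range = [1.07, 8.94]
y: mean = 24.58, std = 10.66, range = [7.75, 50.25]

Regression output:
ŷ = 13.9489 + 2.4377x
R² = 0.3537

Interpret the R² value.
About 35.37% of the variability in y is accounted for by the regression on x (R² = 0.3537) — a moderate linear fit.

R² (coefficient of determination) measures the proportion of variance in y explained by the regression model.

Here R² = 0.3537:
- Explained: 35.37% of the variation in y
- Unexplained (residual): 100% − 35.37% = 64.63%
- Rule of thumb (below 0.3 weak; 0.3 to below 0.7 moderate; 0.7 and above strong) → moderate

Note: R² says nothing about causation, and a high R² does not by itself mean the linear form is appropriate — check the residuals.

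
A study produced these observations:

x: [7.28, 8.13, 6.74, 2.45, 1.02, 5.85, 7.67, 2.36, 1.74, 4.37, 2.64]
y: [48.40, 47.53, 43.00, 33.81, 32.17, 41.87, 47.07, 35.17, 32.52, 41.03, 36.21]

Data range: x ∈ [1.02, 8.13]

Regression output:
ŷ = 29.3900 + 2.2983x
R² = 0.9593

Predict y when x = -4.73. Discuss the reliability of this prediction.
ŷ = 18.5190, but this is extrapolation (below the data range [1.02, 8.13]) and may be unreliable.

Prediction calculation:
ŷ = 29.3900 + 2.2983 × (-4.73)
ŷ = 18.5190

Reliability:
- Data range: x ∈ [1.02, 8.13]
- Prediction point: x = -4.73 is 5.75 units below the observed range → this is EXTRAPOLATION, not interpolation

Why that matters here:
- The linear relationship may not hold outside the observed range
- R² describes fit only over the sampled x values; it says nothing about behaviour beyond them

A defensible statement: 'if the linear trend continued to x = -4.73, y would be about 18.5190' — the premise is untested.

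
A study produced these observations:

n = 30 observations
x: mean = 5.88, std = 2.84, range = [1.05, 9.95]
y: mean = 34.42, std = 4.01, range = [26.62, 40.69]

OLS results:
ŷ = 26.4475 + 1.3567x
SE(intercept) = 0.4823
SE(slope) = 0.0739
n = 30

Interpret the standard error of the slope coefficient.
The slope 1.3567 is pinned down to within about ±0.0739 (one SE) by these data — relative uncertainty 5.4%, i.e. precise.

What SE measures:
- The standard error quantifies the sampling variability of the coefficient estimate
- It is the estimated standard deviation of β̂₁ across hypothetical repeated samples of the same size
- Smaller SE → more precise estimate

Relative precision:
- SE / |β̂₁| = 0.0739 / 1.3567 = 5.4%
- Rule of thumb (under 20%: precise; 20% to under 50%: moderately precise; 50% or more: imprecise) → precise

Link to interval estimation: a confidence interval for β₁ is β̂₁ ± t* × 0.0739, so SE sets the half-width per unit of t*.

What drives SE(β̂₁): larger n (here n = 30) → smaller SE.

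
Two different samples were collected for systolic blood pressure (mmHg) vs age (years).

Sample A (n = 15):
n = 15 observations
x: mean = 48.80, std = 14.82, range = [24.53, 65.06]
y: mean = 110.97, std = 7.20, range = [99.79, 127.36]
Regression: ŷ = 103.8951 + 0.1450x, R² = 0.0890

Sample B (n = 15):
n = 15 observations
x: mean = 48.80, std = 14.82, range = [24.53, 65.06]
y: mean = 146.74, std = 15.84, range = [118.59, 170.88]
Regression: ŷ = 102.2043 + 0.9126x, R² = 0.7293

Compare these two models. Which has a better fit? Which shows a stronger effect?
Model B has the better fit (R² = 0.7293 vs 0.0890). Model B shows the stronger effect (|β₁| = 0.9126 vs 0.1450).

Model Comparison:

Which explains more variance? (R²)
- Model A: R² = 0.0890 → 8.90% of variance in blood pressure explained
- Model B: R² = 0.7293 → 72.93% of variance in blood pressure explained
- 0.7293 > 0.0890 → Model B has the better fit

Strength of effect — compare |β₁|:
- Model A: β₁ = 0.1450 → predicted blood pressure rises 0.1450 mmHg per additional year of age
- Model B: β₁ = 0.9126 → predicted blood pressure rises 0.9126 mmHg per additional year of age
- |0.1450| < |0.9126| → Model B shows the stronger marginal effect

Notes:
- A better fit (higher R²) doesn't necessarily mean a more important relationship.
- A steeper slope doesn't make a better model if the scatter around the line is large.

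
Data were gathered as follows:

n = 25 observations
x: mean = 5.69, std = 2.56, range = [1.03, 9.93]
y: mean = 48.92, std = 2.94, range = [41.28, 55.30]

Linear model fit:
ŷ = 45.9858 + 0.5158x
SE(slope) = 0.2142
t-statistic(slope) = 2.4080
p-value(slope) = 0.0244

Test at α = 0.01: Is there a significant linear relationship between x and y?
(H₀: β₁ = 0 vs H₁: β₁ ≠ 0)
Fail to reject H₀: p-value = 0.0244 ≥ α = 0.01. The linear relationship is not significant at the 1% level.

Hypothesis test for the slope coefficient:

H₀: β₁ = 0 (no linear relationship)
H₁: β₁ ≠ 0 (linear relationship exists)

Test statistic: t = β̂₁ / SE(β̂₁) = 0.5158 / 0.2142 = 2.4080

With df = 23, the two-sided p-value for |t| = 2.4080 is 0.0244.

Decision rule: reject H₀ if p-value < α.
p-value = 0.0244 ≥ α = 0.01 → fail to reject H₀.

At α = 0.01 the data do not provide convincing evidence of a nonzero slope.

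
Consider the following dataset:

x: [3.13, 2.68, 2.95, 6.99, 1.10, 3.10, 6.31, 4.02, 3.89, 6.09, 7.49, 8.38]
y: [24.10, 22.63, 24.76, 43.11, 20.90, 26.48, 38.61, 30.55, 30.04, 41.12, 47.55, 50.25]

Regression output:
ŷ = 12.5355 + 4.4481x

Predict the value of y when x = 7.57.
ŷ = 46.2076

x = 7.57 lies inside the observed range [1.10, 8.38], so the fitted equation applies directly:

ŷ = 12.5355 + 4.4481 × 7.57
ŷ = 12.5355 + 33.6721
ŷ = 46.2076

This is the fitted mean response at that x — an individual observation would come with a wider prediction interval.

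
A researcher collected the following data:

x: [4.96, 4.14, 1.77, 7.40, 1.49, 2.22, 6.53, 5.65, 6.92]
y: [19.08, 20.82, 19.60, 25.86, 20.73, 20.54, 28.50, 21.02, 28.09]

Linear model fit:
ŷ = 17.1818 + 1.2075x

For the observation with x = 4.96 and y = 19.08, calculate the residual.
Residual = -4.0910

The residual is the difference between the actual value and the predicted value:

Residual = y - ŷ

Step 1: Calculate predicted value
ŷ = 17.1818 + 1.2075 × 4.96
ŷ = 23.1710

Step 2: Calculate residual
Residual = 19.08 - 23.1710
Residual = -4.0910

Sign check: y < ŷ, so the point is below the line and the fit overestimates here.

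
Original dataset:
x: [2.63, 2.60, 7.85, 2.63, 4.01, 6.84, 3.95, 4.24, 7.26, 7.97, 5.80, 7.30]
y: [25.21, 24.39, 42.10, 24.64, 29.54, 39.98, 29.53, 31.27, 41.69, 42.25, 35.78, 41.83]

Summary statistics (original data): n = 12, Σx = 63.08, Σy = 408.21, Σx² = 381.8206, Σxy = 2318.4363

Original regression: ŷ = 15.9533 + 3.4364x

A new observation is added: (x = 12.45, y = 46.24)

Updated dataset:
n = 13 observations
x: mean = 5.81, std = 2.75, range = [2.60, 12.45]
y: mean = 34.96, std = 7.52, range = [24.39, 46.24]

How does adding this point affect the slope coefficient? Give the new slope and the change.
Adding the point moves β₁ from 3.4364 to 2.5897, i.e. it decreases by 0.8467 (-24.6%).

x = 12.45 lies well outside the original x-range [2.60, 7.97] (x̄ ≈ 5.26), so this observation has high leverage and can move the slope substantially.

Step 1: Update the sums with the new point (n goes from 12 to 13)
Σx  = 63.08 + 12.45 = 75.53
Σy  = 408.21 + 46.24 = 454.45
Σx² = 381.8206 + 12.45² = 381.8206 + 155.0025 = 536.8231
Σxy = 2318.4363 + 12.45×46.24 = 2318.4363 + 575.6880 = 2894.1243

Step 2: Recompute the slope with b₁ = (nΣxy − ΣxΣy) / (nΣx² − (Σx)²)
Numerator   = 13×2894.1243 − 75.53×454.45 = 37623.6159 − 34324.6085 = 3299.0074
Denominator = 13×536.8231 − 75.53² = 6978.7003 − 5704.7809 = 1273.9194
b₁(new) = 3299.0074 / 1273.9194 = 2.5897

(Same formula on the original sums: (12×2318.4363 − 63.08×408.21) / (12×381.8206 − 63.08²) = 2071.3488 / 602.7608 = 3.4364, matching the given fit.)

Step 3: Change in slope
Δβ₁ = 2.5897 − 3.4364 = -0.8467
Relative change = -0.8467 / 3.4364 × 100% = -24.6%
→ the slope decreases when the point is added.

A high-leverage point only changes the slope if it is off the original line; here y = 46.24 is below the original trend, so the slope decreases.
In practice: check such a point for data-entry or measurement error.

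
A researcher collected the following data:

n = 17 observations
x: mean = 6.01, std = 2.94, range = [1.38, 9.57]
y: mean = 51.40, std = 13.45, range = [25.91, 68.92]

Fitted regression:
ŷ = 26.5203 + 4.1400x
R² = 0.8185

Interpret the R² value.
R² = 0.8185 means 81.85% of the variation in y is explained by the linear relationship with x. This indicates a strong fit.

The coefficient of determination R² is the fraction of the total variation in y that the fitted line accounts for.

Here R² = 0.8185:
- Explained: 81.85% of the variation in y
- Unexplained (residual): 100% − 81.85% = 18.15%
- Rule of thumb (below 0.3 weak; 0.3 to below 0.7 moderate; 0.7 and above strong) → strong

Note: R² never decreases when predictors are added, so it should not be used alone to compare models of different size.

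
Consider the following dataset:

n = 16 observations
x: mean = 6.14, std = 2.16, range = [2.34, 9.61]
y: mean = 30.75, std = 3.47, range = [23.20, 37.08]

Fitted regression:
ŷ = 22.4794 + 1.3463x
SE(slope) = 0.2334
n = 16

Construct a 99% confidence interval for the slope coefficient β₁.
The 99% CI for β₁ is (0.6515, 2.0411)

Confidence interval for the slope:

The 99% CI for β₁ is: β̂₁ ± t*(α/2, n-2) × SE(β̂₁)

Step 1: Find critical t-value
- Confidence level = 0.99
- Degrees of freedom = n - 2 = 16 - 2 = 14
- t*(α/2, 14) = 2.9768

Step 2: Calculate margin of error
Margin = 2.9768 × 0.2334 = 0.6948

Step 3: Construct interval
CI = 1.3463 ± 0.6948
CI = (0.6515, 2.0411)

Interpretation: each one-unit increase in x is associated with a change in mean y of between 0.6515 and 2.0411, with 99% confidence.
Since 0 is outside the interval, a two-sided test at α = 0.01 would reject H₀: β₁ = 0.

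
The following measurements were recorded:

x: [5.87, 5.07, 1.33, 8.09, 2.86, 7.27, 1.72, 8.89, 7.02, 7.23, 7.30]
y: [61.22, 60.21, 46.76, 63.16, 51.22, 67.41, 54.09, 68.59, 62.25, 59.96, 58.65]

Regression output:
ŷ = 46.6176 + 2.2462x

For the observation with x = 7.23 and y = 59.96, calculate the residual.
Residual = -2.8976

The residual is the difference between the actual value and the predicted value:

Residual = y - ŷ

Step 1: Calculate predicted value
ŷ = 46.6176 + 2.2462 × 7.23
ŷ = 62.8576

Step 2: Calculate residual
Residual = 59.96 - 62.8576
Residual = -2.8976

Interpretation: the model overestimates the actual value by 2.8976 at this point (negative residual → observation lies below the fitted line).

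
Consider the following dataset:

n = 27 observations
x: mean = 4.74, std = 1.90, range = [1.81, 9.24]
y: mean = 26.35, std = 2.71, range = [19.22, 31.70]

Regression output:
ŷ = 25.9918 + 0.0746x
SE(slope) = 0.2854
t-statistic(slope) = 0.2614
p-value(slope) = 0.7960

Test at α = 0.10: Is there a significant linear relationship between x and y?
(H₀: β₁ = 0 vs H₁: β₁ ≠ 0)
Since p-value = 0.7960 ≥ α = 0.10, fail to reject H₀ — the slope is not significantly different from 0.

Hypothesis test for the slope coefficient:

H₀: β₁ = 0 (no linear relationship)
H₁: β₁ ≠ 0 (linear relationship exists)

Test statistic: t = β̂₁ / SE(β̂₁) = 0.0746 / 0.2854 = 0.2614

With df = 25, the two-sided p-value for |t| = 0.2614 is 0.7960.

Decision rule: reject H₀ if p-value < α.
p-value = 0.7960 ≥ α = 0.10 → fail to reject H₀.

Conclusion: the linear association between x and y is not significant at the 10% level.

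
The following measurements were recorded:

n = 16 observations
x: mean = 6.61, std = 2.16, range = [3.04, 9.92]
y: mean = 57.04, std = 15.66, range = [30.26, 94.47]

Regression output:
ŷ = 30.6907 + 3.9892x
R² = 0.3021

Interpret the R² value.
R² = 0.3021 means 30.21% of the variation in y is explained by the linear relationship with x. This indicates a moderate fit.

R² = 1 − SS_res/SS_tot compares the residual scatter to the total scatter of y about its mean.

Here R² = 0.3021:
- Explained: 30.21% of the variation in y
- Unexplained (residual): 100% − 30.21% = 69.79%
- Rule of thumb (below 0.3 weak; 0.3 to below 0.7 moderate; 0.7 and above strong) → moderate

Note: R² never decreases when predictors are added, so it should not be used alone to compare models of different size.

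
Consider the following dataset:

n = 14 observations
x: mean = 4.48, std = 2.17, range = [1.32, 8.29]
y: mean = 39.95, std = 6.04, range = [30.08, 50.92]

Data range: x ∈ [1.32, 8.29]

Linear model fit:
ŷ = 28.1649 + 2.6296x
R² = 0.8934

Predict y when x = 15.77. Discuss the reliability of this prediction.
ŷ = 69.6337 (extrapolation — x = 15.77 lies outside [1.32, 8.29], so reliability is low).

Prediction calculation:
ŷ = 28.1649 + 2.6296 × 15.77
ŷ = 69.6337

Reliability:
- Data range: x ∈ [1.32, 8.29]
- Prediction point: x = 15.77 is 7.48 units above the observed range → this is EXTRAPOLATION, not interpolation

Why that matters here:
- Real relationships often flatten, saturate, or turn nonlinear at extremes
- The linear relationship may not hold outside the observed range
- There are no observations near this x to validate the fitted line there

Report the number if required, but flag clearly that it is an extrapolation.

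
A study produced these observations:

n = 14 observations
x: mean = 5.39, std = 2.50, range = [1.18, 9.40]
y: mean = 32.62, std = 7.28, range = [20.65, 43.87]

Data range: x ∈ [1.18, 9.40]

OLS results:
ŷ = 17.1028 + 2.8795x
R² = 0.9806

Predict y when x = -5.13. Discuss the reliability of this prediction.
The equation gives ŷ = 2.3310; however x = -5.13 is 6.31 units below the observed range, so this extrapolated value should not be trusted.

Prediction calculation:
ŷ = 17.1028 + 2.8795 × (-5.13)
ŷ = 2.3310

Reliability:
- Data range: x ∈ [1.18, 9.40]
- Prediction point: x = -5.13 is 6.31 units below the observed range → this is EXTRAPOLATION, not interpolation

Why that matters here:
- The linear relationship may not hold outside the observed range
- There are no observations near this x to validate the fitted line there
- The standard error of prediction grows with (x − x̄)², and x = -5.13 is far from x̄ = 5.39

The R² = 0.9806 only validates the fit within [1.18, 9.40]; treat ŷ = 2.3310 with caution.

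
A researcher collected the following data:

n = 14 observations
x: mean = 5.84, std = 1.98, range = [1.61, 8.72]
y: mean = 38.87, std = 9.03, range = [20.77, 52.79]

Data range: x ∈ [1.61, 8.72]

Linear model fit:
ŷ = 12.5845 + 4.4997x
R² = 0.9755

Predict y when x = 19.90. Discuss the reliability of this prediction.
ŷ = 102.1285 (extrapolation — x = 19.90 lies outside [1.61, 8.72], so reliability is low).

Prediction calculation:
ŷ = 12.5845 + 4.4997 × 19.90
ŷ = 102.1285

Reliability:
- Data range: x ∈ [1.61, 8.72]
- Prediction point: x = 19.90 is 11.18 units above the observed range → this is EXTRAPOLATION, not interpolation

Why that matters here:
- The linear relationship may not hold outside the observed range
- Real relationships often flatten, saturate, or turn nonlinear at extremes
- There are no observations near this x to validate the fitted line there

A defensible statement: 'if the linear trend continued to x = 19.90, y would be about 102.1285' — the premise is untested.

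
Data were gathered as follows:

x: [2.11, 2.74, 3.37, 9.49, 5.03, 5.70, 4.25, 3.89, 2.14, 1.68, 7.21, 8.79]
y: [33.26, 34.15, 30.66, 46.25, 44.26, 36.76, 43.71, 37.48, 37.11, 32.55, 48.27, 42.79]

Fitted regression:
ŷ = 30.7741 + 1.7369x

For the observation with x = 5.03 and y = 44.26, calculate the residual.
Residual = 4.7493

The residual is the difference between the actual value and the predicted value:

Residual = y - ŷ

Step 1: Calculate predicted value
ŷ = 30.7741 + 1.7369 × 5.03
ŷ = 39.5107

Step 2: Calculate residual
Residual = 44.26 - 39.5107
Residual = 4.7493

Interpretation: the model underestimates the actual value by 4.7493 at this point (positive residual → observation lies above the fitted line).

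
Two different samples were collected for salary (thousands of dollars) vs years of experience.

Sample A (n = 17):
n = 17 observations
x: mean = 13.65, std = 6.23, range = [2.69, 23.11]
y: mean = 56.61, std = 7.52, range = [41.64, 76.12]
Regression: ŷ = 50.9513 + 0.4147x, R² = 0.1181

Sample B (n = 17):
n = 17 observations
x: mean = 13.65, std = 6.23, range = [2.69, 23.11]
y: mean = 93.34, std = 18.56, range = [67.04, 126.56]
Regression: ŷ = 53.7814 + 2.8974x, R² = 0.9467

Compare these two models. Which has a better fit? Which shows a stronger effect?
Model B has the better fit (R² = 0.9467 vs 0.1181). Model B shows the stronger effect (|β₁| = 2.8974 vs 0.4147).

Model Comparison:

Goodness of fit (R²):
- Model A: R² = 0.1181 → 11.81% of variance in salary explained
- Model B: R² = 0.9467 → 94.67% of variance in salary explained
- 0.9467 > 0.1181 → Model B has the better fit

Effect size (slope magnitude):
- Model A: β₁ = 0.4147 → predicted salary rises 0.4147 thousand dollars per additional year of experience
- Model B: β₁ = 2.8974 → predicted salary rises 2.8974 thousand dollars per additional year of experience
- |0.4147| < |2.8974| → Model B shows the stronger marginal effect

Note: A better fit (higher R²) doesn't necessarily mean a more important relationship.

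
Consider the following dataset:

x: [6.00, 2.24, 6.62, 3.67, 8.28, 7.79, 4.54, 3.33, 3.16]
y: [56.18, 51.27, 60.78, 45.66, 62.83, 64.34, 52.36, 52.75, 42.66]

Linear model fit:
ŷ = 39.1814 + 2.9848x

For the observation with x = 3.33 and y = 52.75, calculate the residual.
Residual = 3.6292

The residual is the difference between the actual value and the predicted value:

Residual = y - ŷ

Step 1: Calculate predicted value
ŷ = 39.1814 + 2.9848 × 3.33
ŷ = 49.1208

Step 2: Calculate residual
Residual = 52.75 - 49.1208
Residual = 3.6292

Sign check: y > ŷ, so the point is above the line and the fit underestimates here.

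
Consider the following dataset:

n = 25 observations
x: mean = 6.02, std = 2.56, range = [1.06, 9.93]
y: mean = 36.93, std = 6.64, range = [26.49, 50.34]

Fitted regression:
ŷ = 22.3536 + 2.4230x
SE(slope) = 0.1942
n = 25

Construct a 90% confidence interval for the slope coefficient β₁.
The 90% CI for β₁ is (2.0902, 2.7558)

Confidence interval for the slope:

The 90% CI for β₁ is: β̂₁ ± t*(α/2, n-2) × SE(β̂₁)

Step 1: Find critical t-value
- Confidence level = 0.9
- Degrees of freedom = n - 2 = 25 - 2 = 23
- t*(α/2, 23) = 1.7139

Step 2: Calculate margin of error
Margin = 1.7139 × 0.1942 = 0.3328

Step 3: Construct interval
CI = 2.4230 ± 0.3328
CI = (2.0902, 2.7558)

Interpretation: each one-unit increase in x is associated with a change in mean y of between 2.0902 and 2.7558, with 90% confidence.
The interval does not include 0, suggesting a significant linear relationship.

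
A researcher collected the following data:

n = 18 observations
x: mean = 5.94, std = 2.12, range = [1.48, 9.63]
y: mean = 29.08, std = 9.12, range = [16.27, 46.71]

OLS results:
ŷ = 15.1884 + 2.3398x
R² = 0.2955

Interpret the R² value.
R² = 0.2955 means 29.55% of the variation in y is explained by the linear relationship with x. This indicates a weak fit.

R² = 1 − SS_res/SS_tot compares the residual scatter to the total scatter of y about its mean.

Here R² = 0.2955:
- Explained: 29.55% of the variation in y
- Unexplained (residual): 100% − 29.55% = 70.45%
- Rule of thumb (below 0.3 weak; 0.3 to below 0.7 moderate; 0.7 and above strong) → weak

Calculation: R² = 1 − (SS_res / SS_tot), where SS_res is the sum of squared residuals and SS_tot the total sum of squares.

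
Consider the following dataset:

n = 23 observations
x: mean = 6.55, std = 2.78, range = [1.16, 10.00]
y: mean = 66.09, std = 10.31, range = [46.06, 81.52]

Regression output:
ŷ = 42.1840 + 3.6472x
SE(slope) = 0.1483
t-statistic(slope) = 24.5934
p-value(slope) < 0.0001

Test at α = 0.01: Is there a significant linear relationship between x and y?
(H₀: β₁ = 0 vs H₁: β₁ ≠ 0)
p-value < 0.0001 < α = 0.01, so we reject H₀. The relationship is significant.

Hypothesis test for the slope coefficient:

H₀: β₁ = 0 (no linear relationship)
H₁: β₁ ≠ 0 (linear relationship exists)

Test statistic: t = β̂₁ / SE(β̂₁) = 3.6472 / 0.1483 = 24.5934

p < 0.0001: how often a slope estimate this far from 0 (in SE units) would arise by chance if β₁ were truly 0.

Decision rule: reject H₀ if p-value < α.
p-value < 0.0001 < α = 0.01 → reject H₀.

There is sufficient evidence at the 1% significance level to conclude that a linear relationship exists between x and y.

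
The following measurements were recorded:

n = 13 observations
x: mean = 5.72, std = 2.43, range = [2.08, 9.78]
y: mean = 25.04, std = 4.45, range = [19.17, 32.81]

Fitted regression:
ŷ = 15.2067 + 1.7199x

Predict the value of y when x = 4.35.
ŷ = 22.6883

x = 4.35 lies inside the observed range [2.08, 9.78], so the fitted equation applies directly:

ŷ = 15.2067 + 1.7199 × 4.35
ŷ = 15.2067 + 7.4816
ŷ = 22.6883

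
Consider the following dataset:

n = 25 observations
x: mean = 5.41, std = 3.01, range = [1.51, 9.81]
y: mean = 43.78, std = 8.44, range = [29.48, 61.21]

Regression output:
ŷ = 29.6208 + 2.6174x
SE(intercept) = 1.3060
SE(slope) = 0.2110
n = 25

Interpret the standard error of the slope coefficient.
The slope 2.6174 is pinned down to within about ±0.2110 (one SE) by these data — relative uncertainty 8.1%, i.e. precise.

What SE measures:
- The standard error quantifies the sampling variability of the coefficient estimate
- It is the estimated standard deviation of β̂₁ across hypothetical repeated samples of the same size
- Smaller SE → more precise estimate

Relative precision:
- SE / |β̂₁| = 0.2110 / 2.6174 = 8.1%
- Rule of thumb (under 20%: precise; 20% to under 50%: moderately precise; 50% or more: imprecise) → precise

Link to interval estimation: a confidence interval for β₁ is β̂₁ ± t* × 0.2110, so SE sets the half-width per unit of t*.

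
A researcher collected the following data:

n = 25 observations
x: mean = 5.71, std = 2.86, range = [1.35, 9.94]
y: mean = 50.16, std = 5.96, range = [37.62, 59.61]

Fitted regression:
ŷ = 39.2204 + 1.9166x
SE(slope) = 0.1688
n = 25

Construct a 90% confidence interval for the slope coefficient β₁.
The 90% CI for β₁ is (1.6273, 2.2059)

Confidence interval for the slope:

The 90% CI for β₁ is: β̂₁ ± t*(α/2, n-2) × SE(β̂₁)

Step 1: Find critical t-value
- Confidence level = 0.9
- Degrees of freedom = n - 2 = 25 - 2 = 23
- t*(α/2, 23) = 1.7139

Step 2: Calculate margin of error
Margin = 1.7139 × 0.1688 = 0.2893

Step 3: Construct interval
CI = 1.9166 ± 0.2893
CI = (1.6273, 2.2059)

Interpretation: We are 90% confident that the true slope β₁ lies between 1.6273 and 2.2059.
The interval does not include 0, suggesting a significant linear relationship.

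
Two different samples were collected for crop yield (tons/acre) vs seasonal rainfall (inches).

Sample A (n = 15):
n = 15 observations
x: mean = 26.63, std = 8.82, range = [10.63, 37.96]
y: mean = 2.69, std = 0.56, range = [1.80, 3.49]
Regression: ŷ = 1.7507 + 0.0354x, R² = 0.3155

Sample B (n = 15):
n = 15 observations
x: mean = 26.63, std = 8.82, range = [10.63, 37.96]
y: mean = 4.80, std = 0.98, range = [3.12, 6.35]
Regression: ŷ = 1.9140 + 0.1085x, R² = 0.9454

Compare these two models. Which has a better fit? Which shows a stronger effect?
Model B has the better fit (R² = 0.9454 vs 0.3155). Model B shows the stronger effect (|β₁| = 0.1085 vs 0.0354).

Model Comparison:

Fit — compare R²:
- Model A: R² = 0.3155 → 31.55% of variance in crop yield explained
- Model B: R² = 0.9454 → 94.54% of variance in crop yield explained
- 0.9454 > 0.3155 → Model B has the better fit

Effect size (slope magnitude):
- Model A: β₁ = 0.0354 → predicted crop yield rises 0.0354 tons/acre per additional inch of rainfall
- Model B: β₁ = 0.1085 → predicted crop yield rises 0.1085 tons/acre per additional inch of rainfall
- |0.0354| < |0.1085| → Model B shows the stronger marginal effect

Notes:
- The two samples could reflect different populations, time periods, or measurement quality.
- R² measures how tightly points cluster around the line; β₁ measures how steep the line is — they answer different questions.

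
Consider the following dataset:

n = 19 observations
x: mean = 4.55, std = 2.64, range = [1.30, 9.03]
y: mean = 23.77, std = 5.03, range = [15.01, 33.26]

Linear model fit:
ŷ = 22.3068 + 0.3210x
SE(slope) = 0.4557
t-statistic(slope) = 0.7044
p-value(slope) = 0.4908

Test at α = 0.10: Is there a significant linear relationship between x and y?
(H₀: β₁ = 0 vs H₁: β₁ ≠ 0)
Fail to reject H₀: p-value = 0.4908 ≥ α = 0.10. The linear relationship is not significant at the 10% level.

Hypothesis test for the slope coefficient:

H₀: β₁ = 0 (no linear relationship)
H₁: β₁ ≠ 0 (linear relationship exists)

Test statistic: t = β̂₁ / SE(β̂₁) = 0.3210 / 0.4557 = 0.7044

With df = 17, the two-sided p-value for |t| = 0.7044 is 0.4908.

Decision rule: reject H₀ if p-value < α.
p-value = 0.4908 ≥ α = 0.10 → fail to reject H₀.

There is not sufficient evidence at the 10% significance level to conclude that a linear relationship exists between x and y.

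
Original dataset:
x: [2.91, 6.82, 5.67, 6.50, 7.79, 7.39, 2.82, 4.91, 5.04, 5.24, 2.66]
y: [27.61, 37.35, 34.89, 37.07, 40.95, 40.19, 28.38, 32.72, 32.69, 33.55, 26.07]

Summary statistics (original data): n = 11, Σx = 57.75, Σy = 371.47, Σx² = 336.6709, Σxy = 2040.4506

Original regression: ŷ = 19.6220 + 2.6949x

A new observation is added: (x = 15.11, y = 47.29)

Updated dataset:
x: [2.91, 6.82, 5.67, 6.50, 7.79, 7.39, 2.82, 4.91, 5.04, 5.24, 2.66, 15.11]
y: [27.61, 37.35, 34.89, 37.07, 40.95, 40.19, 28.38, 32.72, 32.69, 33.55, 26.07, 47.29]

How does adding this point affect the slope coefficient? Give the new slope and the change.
The slope changes from 2.6949 to 1.7327 (change of -0.9622, or -35.7%).

The new point has HIGH LEVERAGE: x = 15.11 is far from the original mean x̄ = 57.75/11 ≈ 5.25 (original range [2.66, 7.79]).

Step 1: Update the sums with the new point (n goes from 11 to 12)
Σx  = 57.75 + 15.11 = 72.86
Σy  = 371.47 + 47.29 = 418.76
Σx² = 336.6709 + 15.11² = 336.6709 + 228.3121 = 564.9830
Σxy = 2040.4506 + 15.11×47.29 = 2040.4506 + 714.5519 = 2755.0025

Step 2: Recompute the slope with b₁ = (nΣxy − ΣxΣy) / (nΣx² − (Σx)²)
Numerator   = 12×2755.0025 − 72.86×418.76 = 33060.0300 − 30510.8536 = 2549.1764
Denominator = 12×564.9830 − 72.86² = 6779.7960 − 5308.5796 = 1471.2164
b₁(new) = 2549.1764 / 1471.2164 = 1.7327

(Same formula on the original sums: (11×2040.4506 − 57.75×371.47) / (11×336.6709 − 57.75²) = 992.5641 / 368.3174 = 2.6949, matching the given fit.)

Step 3: Change in slope
Δβ₁ = 1.7327 − 2.6949 = -0.9622
Relative change = -0.9622 / 2.6949 × 100% = -35.7%
→ the slope decreases when the point is added.

A high-leverage point only changes the slope if it is off the original line; here y = 47.29 is below the original trend, so the slope decreases.
In practice: examine leverage (hᵢ) and Cook's distance rather than deleting it automatically.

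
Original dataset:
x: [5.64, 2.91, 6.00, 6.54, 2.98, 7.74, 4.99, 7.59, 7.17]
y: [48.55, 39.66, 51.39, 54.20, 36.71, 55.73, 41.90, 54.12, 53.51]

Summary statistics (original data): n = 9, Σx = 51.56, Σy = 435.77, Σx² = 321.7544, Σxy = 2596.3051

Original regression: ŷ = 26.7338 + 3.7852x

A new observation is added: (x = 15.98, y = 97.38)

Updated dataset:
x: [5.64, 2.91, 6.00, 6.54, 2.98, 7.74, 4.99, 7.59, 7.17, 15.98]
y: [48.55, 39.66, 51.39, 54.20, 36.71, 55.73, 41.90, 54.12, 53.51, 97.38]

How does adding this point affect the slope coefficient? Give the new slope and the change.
The slope changes from 3.7852 to 4.5601 (change of +0.7749, or +20.5%).

x = 15.98 lies well outside the original x-range [2.91, 7.74] (x̄ ≈ 5.73), so this observation has high leverage and can move the slope substantially.

Step 1: Update the sums with the new point (n goes from 9 to 10)
Σx  = 51.56 + 15.98 = 67.54
Σy  = 435.77 + 97.38 = 533.15
Σx² = 321.7544 + 15.98² = 321.7544 + 255.3604 = 577.1148
Σxy = 2596.3051 + 15.98×97.38 = 2596.3051 + 1556.1324 = 4152.4375

Step 2: Recompute the slope with b₁ = (nΣxy − ΣxΣy) / (nΣx² − (Σx)²)
Numerator   = 10×4152.4375 − 67.54×533.15 = 41524.3750 − 36008.9510 = 5515.4240
Denominator = 10×577.1148 − 67.54² = 5771.1480 − 4561.6516 = 1209.4964
b₁(new) = 5515.4240 / 1209.4964 = 4.5601

(Same formula on the original sums: (9×2596.3051 − 51.56×435.77) / (9×321.7544 − 51.56²) = 898.4447 / 237.3560 = 3.7852, matching the given fit.)

Step 3: Change in slope
Δβ₁ = 4.5601 − 3.7852 = +0.7749
Relative change = +0.7749 / 3.7852 × 100% = +20.5%
→ the slope increases when the point is added.

Because the point sits above the extension of the original line at a high-leverage x, it tilts the fit up.
In practice: refit with and without it and report both if conclusions differ; examine leverage (hᵢ) and Cook's distance rather than deleting it automatically.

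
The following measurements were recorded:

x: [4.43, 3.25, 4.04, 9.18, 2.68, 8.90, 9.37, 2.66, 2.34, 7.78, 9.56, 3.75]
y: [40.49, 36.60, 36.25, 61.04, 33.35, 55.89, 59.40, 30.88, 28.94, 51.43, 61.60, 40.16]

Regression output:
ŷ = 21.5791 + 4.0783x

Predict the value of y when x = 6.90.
ŷ = 49.7194

x = 6.90 lies inside the observed range [2.34, 9.56], so the fitted equation applies directly:

ŷ = 21.5791 + 4.0783 × 6.90
ŷ = 21.5791 + 28.1403
ŷ = 49.7194

This is the fitted mean response at that x — an individual observation would come with a wider prediction interval.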